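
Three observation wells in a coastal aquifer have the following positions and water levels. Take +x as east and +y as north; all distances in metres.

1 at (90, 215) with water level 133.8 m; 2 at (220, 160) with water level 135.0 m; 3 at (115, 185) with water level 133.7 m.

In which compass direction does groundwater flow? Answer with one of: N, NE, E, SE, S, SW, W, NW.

SW

Taking 1 as reference: 2−1 = (130, -55, +1.2); 3−1 = (25, -30, -0.1).
Determinant of the coordinate differences = 130·(-30) − 25·(-55) = -2525.
∂h/∂x = [(+1.2)·(-30) − (-0.1)·(-55)] / -2525 = +0.01644
∂h/∂y = [130·(-0.1) − 25·(+1.2)] / -2525 = +0.01703
Flow = −∇h = (-0.01644 east, -0.01703 north), which points southwest.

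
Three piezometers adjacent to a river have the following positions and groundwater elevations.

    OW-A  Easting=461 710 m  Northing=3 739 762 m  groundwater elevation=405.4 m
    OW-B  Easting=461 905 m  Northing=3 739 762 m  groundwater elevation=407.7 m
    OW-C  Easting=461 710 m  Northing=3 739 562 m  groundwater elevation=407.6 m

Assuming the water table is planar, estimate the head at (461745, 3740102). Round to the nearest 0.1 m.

402.1 m

∂h/∂x = (407.7 − 405.4) / (461905 − 461710) = +0.01179
∂h/∂y = (407.6 − 405.4) / (3739562 − 3739762) = -0.01100
h(461745, 3740102) = 405.4 + (+0.01179)·(35) + (-0.01100)·(340) = 405.4 +0.413 -3.740 = 402.073 m.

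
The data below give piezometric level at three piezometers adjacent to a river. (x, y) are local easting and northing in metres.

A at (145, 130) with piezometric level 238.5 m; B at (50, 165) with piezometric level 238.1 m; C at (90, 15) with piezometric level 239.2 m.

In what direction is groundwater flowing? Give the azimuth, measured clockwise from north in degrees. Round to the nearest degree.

346°

Taking A as reference: B−A = (-95, 35, -0.4); C−A = (-55, -115, +0.7).
Solve a·Δx + b·Δy = Δh: det = (-95)·(-115) − (-55)·35 = 12850.
∂h/∂x = [(-0.4)·(-115) − (+0.7)·35] / 12850 = +0.001673
∂h/∂y = [(-95)·(+0.7) − (-55)·(-0.4)] / 12850 = -0.006887
Flow direction (−∇h) has components (-0.001673 E, +0.006887 N).
Azimuth = atan2(E, N) = atan2(-0.001673, +0.006887) = 346.3° ≈ 346°.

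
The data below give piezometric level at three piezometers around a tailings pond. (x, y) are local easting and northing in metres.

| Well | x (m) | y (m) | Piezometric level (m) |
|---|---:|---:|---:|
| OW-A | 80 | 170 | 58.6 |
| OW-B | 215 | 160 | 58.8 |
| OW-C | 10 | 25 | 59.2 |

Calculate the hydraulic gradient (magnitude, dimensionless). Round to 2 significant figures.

Differences from OW-A: to OW-B (Δx, Δy, Δh) = (135, -10, +0.2); to OW-C = (-70, -145, +0.6).
Solve a·Δx + b·Δy = Δh: det = 135·(-145) − (-70)·(-10) = -20275.
∂h/∂x = [(+0.2)·(-145) − (+0.6)·(-10)] / -20275 = +0.001134
∂h/∂y = [135·(+0.6) − (-70)·(+0.2)] / -20275 = -0.004686
|∇h| = √(0.001134² + -0.004686²) = 0.004821

0.0048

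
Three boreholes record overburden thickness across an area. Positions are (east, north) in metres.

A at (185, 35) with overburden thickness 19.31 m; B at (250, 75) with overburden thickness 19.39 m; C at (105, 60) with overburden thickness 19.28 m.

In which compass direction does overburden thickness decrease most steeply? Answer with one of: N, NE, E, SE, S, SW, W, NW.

Taking A as reference: B−A = (65, 40, +0.08); C−A = (-80, 25, -0.03).
Determinant of the coordinate differences = 65·25 − (-80)·40 = 4825.
∂d/∂x = [(+0.08)·25 − (-0.03)·40] / 4825 = +0.0006632
∂d/∂y = [65·(-0.03) − (-80)·(+0.08)] / 4825 = +0.0009223
Steepest decrease is along −∇f = (-0.0006632 E, -0.0009223 N) → southwest.

SW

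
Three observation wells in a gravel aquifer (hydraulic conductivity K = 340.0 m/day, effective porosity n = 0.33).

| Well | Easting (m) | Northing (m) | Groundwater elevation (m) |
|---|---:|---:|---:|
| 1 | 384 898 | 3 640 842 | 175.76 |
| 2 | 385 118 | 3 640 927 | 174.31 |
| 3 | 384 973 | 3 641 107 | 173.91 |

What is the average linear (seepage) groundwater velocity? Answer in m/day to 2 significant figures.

7.4 m/day

Differences from 1: to 2 (Δx, Δy, Δh) = (220, 85, -1.45); to 3 = (75, 265, -1.85).
Determinant of the coordinate differences = 220·265 − 75·85 = 51925.
∂h/∂x = [(-1.45)·265 − (-1.85)·85] / 51925 = -0.004372
∂h/∂y = [220·(-1.85) − 75·(-1.45)] / 51925 = -0.005744
|∇h| = √(-0.004372² + -0.005744²) = 0.007219
Seepage velocity v = K·i/n = 340.0 × 0.007219 / 0.33 = 7.438 m/day.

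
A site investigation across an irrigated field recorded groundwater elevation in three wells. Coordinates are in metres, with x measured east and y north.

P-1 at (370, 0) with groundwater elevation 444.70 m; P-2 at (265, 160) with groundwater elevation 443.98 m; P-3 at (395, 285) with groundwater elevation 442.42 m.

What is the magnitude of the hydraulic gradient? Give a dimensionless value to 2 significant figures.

0.0089

Differences from P-1: to P-2 (Δx, Δy, Δh) = (-105, 160, -0.72); to P-3 = (25, 285, -2.28).
Determinant of the coordinate differences = (-105)·285 − 25·160 = -33925.
∂h/∂x = [(-0.72)·285 − (-2.28)·160] / -33925 = -0.004704
∂h/∂y = [(-105)·(-2.28) − 25·(-0.72)] / -33925 = -0.007587
|∇h| = √(-0.004704² + -0.007587²) = 0.008927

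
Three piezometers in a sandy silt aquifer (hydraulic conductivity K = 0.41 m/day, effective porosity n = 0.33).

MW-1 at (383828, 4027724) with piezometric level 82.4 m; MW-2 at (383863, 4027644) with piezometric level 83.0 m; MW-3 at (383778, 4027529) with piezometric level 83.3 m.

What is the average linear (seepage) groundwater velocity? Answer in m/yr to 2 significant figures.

Differences from MW-1: to MW-2 (Δx, Δy, Δh) = (35, -80, +0.6); to MW-3 = (-50, -195, +0.9).
Determinant of the coordinate differences = 35·(-195) − (-50)·(-80) = -10825.
∂h/∂x = [(+0.6)·(-195) − (+0.9)·(-80)] / -10825 = +0.004157
∂h/∂y = [35·(+0.9) − (-50)·(+0.6)] / -10825 = -0.005681
|∇h| = √(0.004157² + -0.005681²) = 0.007039
Seepage velocity v = K·i/n = 0.41 × 0.007039 / 0.33 = 0.008745 m/day = 3.194 m/yr.

3.2 m/yr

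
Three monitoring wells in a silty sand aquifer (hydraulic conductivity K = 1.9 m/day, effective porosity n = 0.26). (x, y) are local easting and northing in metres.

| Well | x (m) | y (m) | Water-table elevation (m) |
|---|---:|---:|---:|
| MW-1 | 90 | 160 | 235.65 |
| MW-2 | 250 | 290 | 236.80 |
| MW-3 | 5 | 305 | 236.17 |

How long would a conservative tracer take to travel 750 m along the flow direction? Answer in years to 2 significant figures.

With h = a·x + b·y + c and MW-1 as origin, the differences give:
  160·a + 130·b = +1.15
  (-85)·a + 145·b = +0.52
Eliminate b (×145 and ×130, subtract): 34250·a = 99.150 → a = ∂h/∂x = +0.002895
Back-substitute: b = ∂h/∂y = +0.005283.
|∇h| = √(0.002895² + 0.005283²) = 0.006024
Seepage velocity v = K·i/n = 1.9 × 0.006024 / 0.26 = 0.04402 m/day.
t = 750 / 0.04402 = 1.704e+04 days = 46.7 years.

47 years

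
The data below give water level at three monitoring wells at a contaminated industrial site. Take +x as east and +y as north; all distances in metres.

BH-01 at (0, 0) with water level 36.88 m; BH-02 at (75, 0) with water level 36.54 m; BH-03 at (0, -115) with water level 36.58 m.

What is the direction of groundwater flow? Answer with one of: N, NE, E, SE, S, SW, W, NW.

SE

∂h/∂x = (36.54 − 36.88) / (75 − 0) = -0.004533
∂h/∂y = (36.58 − 36.88) / (-115 − 0) = +0.002609
Flow = −∇h = (+0.004533 east, -0.002609 north), which points southeast.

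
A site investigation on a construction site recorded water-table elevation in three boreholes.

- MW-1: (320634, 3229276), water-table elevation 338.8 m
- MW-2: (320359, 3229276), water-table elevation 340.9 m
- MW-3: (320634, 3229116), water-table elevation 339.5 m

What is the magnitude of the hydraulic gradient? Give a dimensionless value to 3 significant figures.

∂h/∂x = (340.9 − 338.8) / (320359 − 320634) = -0.007636
∂h/∂y = (339.5 − 338.8) / (3229116 − 3229276) = -0.004375
|∇h| = √(-0.007636² + -0.004375²) = 0.008801

0.00880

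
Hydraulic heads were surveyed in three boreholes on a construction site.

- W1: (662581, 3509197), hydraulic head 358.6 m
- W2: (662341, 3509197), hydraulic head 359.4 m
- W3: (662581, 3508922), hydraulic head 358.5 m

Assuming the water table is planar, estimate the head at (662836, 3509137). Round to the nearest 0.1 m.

∂h/∂x = (359.4 − 358.6) / (662341 − 662581) = -0.003333
∂h/∂y = (358.5 − 358.6) / (3508922 − 3509197) = +0.0003636
h(662836, 3509137) = 358.6 + (-0.003333)·(255) + (+0.0003636)·(-60) = 358.6 -0.850 -0.022 = 357.728 m.

357.7 m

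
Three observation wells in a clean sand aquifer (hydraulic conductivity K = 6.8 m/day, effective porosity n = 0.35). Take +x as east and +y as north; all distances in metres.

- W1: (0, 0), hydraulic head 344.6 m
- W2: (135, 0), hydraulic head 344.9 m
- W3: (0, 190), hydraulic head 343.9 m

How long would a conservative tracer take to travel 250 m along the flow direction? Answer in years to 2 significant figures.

8.2 years

∂h/∂x = (344.9 − 344.6) / (135 − 0) = +0.002222
∂h/∂y = (343.9 − 344.6) / (190 − 0) = -0.003684
|∇h| = √(0.002222² + -0.003684²) = 0.004302
Seepage velocity v = K·i/n = 6.8 × 0.004302 / 0.35 = 0.08358 m/day.
t = 250 / 0.08358 = 2991 days = 8.19 years.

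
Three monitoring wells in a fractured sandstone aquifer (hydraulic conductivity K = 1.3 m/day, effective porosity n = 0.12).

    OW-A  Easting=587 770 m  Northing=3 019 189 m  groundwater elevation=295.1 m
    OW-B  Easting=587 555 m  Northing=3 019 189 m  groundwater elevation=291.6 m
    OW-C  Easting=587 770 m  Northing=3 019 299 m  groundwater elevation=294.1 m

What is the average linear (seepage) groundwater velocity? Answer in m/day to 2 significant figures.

0.20 m/day

∂h/∂x = (291.6 − 295.1) / (587555 − 587770) = +0.01628
∂h/∂y = (294.1 − 295.1) / (3019299 − 3019189) = -0.009091
|∇h| = √(0.01628² + -0.009091²) = 0.01865
Seepage velocity v = K·i/n = 1.3 × 0.01865 / 0.12 = 0.202 m/day.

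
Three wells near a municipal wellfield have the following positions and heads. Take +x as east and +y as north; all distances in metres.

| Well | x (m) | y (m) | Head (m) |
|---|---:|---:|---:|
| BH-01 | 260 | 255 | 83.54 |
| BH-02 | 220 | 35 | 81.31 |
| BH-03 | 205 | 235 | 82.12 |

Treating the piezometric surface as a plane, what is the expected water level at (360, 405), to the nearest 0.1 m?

86.8 m

Taking BH-01 as reference: BH-02−BH-01 = (-40, -220, -2.23); BH-03−BH-01 = (-55, -20, -1.42).
Determinant of the coordinate differences = (-40)·(-20) − (-55)·(-220) = -11300.
∂h/∂x = [(-2.23)·(-20) − (-1.42)·(-220)] / -11300 = +0.02370
∂h/∂y = [(-40)·(-1.42) − (-55)·(-2.23)] / -11300 = +0.005827
h(360, 405) = 83.54 + (+0.02370)·(100) + (+0.005827)·(150) = 83.54 +2.370 +0.874 = 86.784 m.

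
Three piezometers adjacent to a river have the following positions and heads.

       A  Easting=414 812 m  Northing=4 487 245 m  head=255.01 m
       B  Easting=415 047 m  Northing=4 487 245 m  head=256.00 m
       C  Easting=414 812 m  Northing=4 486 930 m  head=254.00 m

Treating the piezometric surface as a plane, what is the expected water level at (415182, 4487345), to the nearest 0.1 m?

∂h/∂x = (256.00 − 255.01) / (415047 − 414812) = +0.004213
∂h/∂y = (254.00 − 255.01) / (4486930 − 4487245) = +0.003206
h(415182, 4487345) = 255.01 + (+0.004213)·(370) + (+0.003206)·(100) = 255.01 +1.559 +0.321 = 256.889 m.

256.9 m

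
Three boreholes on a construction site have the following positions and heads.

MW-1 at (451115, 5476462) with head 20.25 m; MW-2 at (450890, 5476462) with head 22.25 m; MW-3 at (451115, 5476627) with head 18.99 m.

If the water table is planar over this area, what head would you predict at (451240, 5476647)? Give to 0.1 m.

∂h/∂x = (22.25 − 20.25) / (450890 − 451115) = -0.008889
∂h/∂y = (18.99 − 20.25) / (5476627 − 5476462) = -0.007636
h(451240, 5476647) = 20.25 + (-0.008889)·(125) + (-0.007636)·(185) = 20.25 -1.111 -1.413 = 17.726 m.

17.7 m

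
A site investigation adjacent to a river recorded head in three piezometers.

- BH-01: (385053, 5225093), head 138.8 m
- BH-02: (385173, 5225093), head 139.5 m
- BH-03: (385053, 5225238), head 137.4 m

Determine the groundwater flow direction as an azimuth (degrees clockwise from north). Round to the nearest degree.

329°

∂h/∂x = (139.5 − 138.8) / (385173 − 385053) = +0.005833
∂h/∂y = (137.4 − 138.8) / (5225238 − 5225093) = -0.009655
Flow direction (−∇h) has components (-0.005833 E, +0.009655 N).
Azimuth = atan2(E, N) = atan2(-0.005833, +0.009655) = 328.9° ≈ 329°.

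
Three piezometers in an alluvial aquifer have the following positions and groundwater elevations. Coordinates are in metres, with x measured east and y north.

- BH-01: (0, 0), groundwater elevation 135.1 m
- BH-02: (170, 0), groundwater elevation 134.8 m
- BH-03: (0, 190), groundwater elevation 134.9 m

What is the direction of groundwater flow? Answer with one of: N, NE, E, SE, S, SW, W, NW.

∂h/∂x = (134.8 − 135.1) / (170 − 0) = -0.001765
∂h/∂y = (134.9 − 135.1) / (190 − 0) = -0.001053
Flow = −∇h = (+0.001765 east, +0.001053 north), which points northeast.

NE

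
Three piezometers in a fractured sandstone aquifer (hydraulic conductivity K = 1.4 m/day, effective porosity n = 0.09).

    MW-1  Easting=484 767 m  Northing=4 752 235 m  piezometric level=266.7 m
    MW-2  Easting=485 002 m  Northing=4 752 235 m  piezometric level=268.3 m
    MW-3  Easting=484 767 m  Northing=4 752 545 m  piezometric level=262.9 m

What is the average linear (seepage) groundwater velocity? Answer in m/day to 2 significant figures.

0.22 m/day

∂h/∂x = (268.3 − 266.7) / (485002 − 484767) = +0.006809
∂h/∂y = (262.9 − 266.7) / (4752545 − 4752235) = -0.01226
|∇h| = √(0.006809² + -0.01226²) = 0.01402
Seepage velocity v = K·i/n = 1.4 × 0.01402 / 0.09 = 0.2181 m/day.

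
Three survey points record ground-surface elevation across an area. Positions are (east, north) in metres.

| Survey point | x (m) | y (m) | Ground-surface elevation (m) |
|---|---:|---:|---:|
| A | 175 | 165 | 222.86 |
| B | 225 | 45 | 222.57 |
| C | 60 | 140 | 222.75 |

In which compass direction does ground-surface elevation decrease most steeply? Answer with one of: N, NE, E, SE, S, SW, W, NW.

S

Three-point gradient (reference A): Δ to B = (50, -120, -0.29), Δ to C = (-115, -25, -0.11).
∂z/∂x = +0.0003953, ∂z/∂y = +0.002581 (det = -15050).
Steepest decrease is along −∇f = (-0.0003953 E, -0.002581 N) → south.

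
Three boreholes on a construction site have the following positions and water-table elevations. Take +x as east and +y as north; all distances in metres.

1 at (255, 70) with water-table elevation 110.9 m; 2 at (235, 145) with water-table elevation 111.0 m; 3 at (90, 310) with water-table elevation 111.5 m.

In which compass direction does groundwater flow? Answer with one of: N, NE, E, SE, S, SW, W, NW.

Taking 1 as reference: 2−1 = (-20, 75, +0.1); 3−1 = (-165, 240, +0.6).
Solve a·Δx + b·Δy = Δh: det = (-20)·240 − (-165)·75 = 7575.
∂h/∂x = [(+0.1)·240 − (+0.6)·75] / 7575 = -0.002772
∂h/∂y = [(-20)·(+0.6) − (-165)·(+0.1)] / 7575 = +0.0005941
Flow = −∇h = (+0.002772 east, -0.0005941 north), which points east.

E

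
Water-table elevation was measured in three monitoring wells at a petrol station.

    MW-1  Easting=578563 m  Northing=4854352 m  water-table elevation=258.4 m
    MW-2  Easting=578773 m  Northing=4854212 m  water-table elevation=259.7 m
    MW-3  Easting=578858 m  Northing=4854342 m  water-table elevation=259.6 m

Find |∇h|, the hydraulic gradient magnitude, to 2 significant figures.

0.0052

With h = a·x + b·y + c and MW-1 as origin, the differences give:
  210·a + (-140)·b = +1.3
  295·a + (-10)·b = +1.2
Eliminate b (×(-10) and ×(-140), subtract): 39200·a = 155.00 → a = ∂h/∂x = +0.003954
Back-substitute: b = ∂h/∂y = -0.003355.
|∇h| = √(0.003954² + -0.003355²) = 0.005186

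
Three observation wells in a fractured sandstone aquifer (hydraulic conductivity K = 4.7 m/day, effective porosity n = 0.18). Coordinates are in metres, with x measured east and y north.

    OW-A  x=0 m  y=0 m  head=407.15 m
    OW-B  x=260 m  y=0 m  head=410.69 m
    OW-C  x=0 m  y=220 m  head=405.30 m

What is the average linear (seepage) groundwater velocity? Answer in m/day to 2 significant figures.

0.42 m/day

∂h/∂x = (410.69 − 407.15) / (260 − 0) = +0.01362
∂h/∂y = (405.30 − 407.15) / (220 − 0) = -0.008409
|∇h| = √(0.01362² + -0.008409²) = 0.01601
Seepage velocity v = K·i/n = 4.7 × 0.01601 / 0.18 = 0.418 m/day.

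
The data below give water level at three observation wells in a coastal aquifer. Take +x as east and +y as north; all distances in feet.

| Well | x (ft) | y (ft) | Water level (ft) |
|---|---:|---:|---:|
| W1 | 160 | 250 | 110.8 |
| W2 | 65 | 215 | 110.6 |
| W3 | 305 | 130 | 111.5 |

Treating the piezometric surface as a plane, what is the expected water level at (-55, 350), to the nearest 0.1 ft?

Differences from W1: to W2 (Δx, Δy, Δh) = (-95, -35, -0.2); to W3 = (145, -120, +0.7).
Determinant of the coordinate differences = (-95)·(-120) − 145·(-35) = 16475.
∂h/∂x = [(-0.2)·(-120) − (+0.7)·(-35)] / 16475 = +0.002944
∂h/∂y = [(-95)·(+0.7) − 145·(-0.2)] / 16475 = -0.002276
h(-55, 350) = 110.8 + (+0.002944)·(-215) + (-0.002276)·(100) = 110.8 -0.633 -0.228 = 109.939 ft.

109.9 ft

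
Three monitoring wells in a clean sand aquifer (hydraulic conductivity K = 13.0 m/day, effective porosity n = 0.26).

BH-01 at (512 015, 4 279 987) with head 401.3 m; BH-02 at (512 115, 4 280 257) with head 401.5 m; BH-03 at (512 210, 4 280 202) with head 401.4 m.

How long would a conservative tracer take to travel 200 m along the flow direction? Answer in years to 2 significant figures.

10 years

Differences from BH-01: to BH-02 (Δx, Δy, Δh) = (100, 270, +0.2); to BH-03 = (195, 215, +0.1).
Solve a·Δx + b·Δy = Δh: det = 100·215 − 195·270 = -31150.
∂h/∂x = [(+0.2)·215 − (+0.1)·270] / -31150 = -0.0005136
∂h/∂y = [100·(+0.1) − 195·(+0.2)] / -31150 = +0.0009310
|∇h| = √(-0.0005136² + 0.0009310²) = 0.001063
Seepage velocity v = K·i/n = 13.0 × 0.001063 / 0.26 = 0.05315 m/day.
t = 200 / 0.05315 = 3763 days = 10.3 years.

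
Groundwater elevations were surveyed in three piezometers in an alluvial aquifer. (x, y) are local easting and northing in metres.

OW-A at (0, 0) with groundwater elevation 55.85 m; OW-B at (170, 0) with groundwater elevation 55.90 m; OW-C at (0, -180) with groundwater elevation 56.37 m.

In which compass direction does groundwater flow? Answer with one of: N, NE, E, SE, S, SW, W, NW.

N

∂h/∂x = (55.90 − 55.85) / (170 − 0) = +0.0002941
∂h/∂y = (56.37 − 55.85) / (-180 − 0) = -0.002889
Flow = −∇h = (-0.0002941 east, +0.002889 north), which points north.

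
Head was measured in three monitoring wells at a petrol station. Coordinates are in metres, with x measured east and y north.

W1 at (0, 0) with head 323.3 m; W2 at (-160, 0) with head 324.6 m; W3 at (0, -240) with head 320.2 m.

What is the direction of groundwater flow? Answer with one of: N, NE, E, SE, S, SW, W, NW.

∂h/∂x = (324.6 − 323.3) / (-160 − 0) = -0.008125
∂h/∂y = (320.2 − 323.3) / (-240 − 0) = +0.01292
Flow = −∇h = (+0.008125 east, -0.01292 north), which points southeast.

SE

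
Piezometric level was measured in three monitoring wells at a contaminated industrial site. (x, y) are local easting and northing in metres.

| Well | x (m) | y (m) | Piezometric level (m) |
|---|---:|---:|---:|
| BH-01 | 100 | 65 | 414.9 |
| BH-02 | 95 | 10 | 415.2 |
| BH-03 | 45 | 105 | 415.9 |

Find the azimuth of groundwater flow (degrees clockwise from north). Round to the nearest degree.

With h = a·x + b·y + c and BH-01 as origin, the differences give:
  (-5)·a + (-55)·b = +0.3
  (-55)·a + 40·b = +1.0
Eliminate b (×40 and ×(-55), subtract): -3225·a = 67.00 → a = ∂h/∂x = -0.02078
Back-substitute: b = ∂h/∂y = -0.003566.
Flow direction (−∇h) has components (+0.02078 E, +0.003566 N).
Azimuth = atan2(E, N) = atan2(+0.02078, +0.003566) = 80.3° ≈ 080°.

080°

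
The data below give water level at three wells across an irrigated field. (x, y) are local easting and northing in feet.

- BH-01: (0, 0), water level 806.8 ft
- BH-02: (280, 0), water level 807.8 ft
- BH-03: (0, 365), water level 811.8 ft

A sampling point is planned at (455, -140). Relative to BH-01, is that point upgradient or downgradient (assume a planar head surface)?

downgradient

∂h/∂x = (807.8 − 806.8) / (280 − 0) = +0.003571
∂h/∂y = (811.8 − 806.8) / (365 − 0) = +0.01370
Head at (455, -140) = 806.8 + (+0.003571)·(455) + (+0.01370)·(-140) = 806.51 ft.
That is lower than the 806.8 ft at BH-01, so the point is downgradient.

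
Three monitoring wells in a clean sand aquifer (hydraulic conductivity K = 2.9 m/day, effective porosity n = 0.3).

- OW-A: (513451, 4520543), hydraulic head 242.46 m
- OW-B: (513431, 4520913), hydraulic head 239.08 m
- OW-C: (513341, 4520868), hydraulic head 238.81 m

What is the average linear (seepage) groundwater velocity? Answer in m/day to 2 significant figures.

0.11 m/day

With h = a·x + b·y + c and OW-A as origin, the differences give:
  (-20)·a + 370·b = -3.38
  (-110)·a + 325·b = -3.65
Eliminate b (×325 and ×370, subtract): 34200·a = 252.000 → a = ∂h/∂x = +0.007368
Back-substitute: b = ∂h/∂y = -0.008737.
|∇h| = √(0.007368² + -0.008737²) = 0.01143
Seepage velocity v = K·i/n = 2.9 × 0.01143 / 0.3 = 0.1105 m/day.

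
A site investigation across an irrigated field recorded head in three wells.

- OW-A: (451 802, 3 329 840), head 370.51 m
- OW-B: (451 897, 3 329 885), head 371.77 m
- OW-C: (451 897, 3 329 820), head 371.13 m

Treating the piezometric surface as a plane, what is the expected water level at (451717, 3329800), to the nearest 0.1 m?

369.4 m

Differences from OW-A: to OW-B (Δx, Δy, Δh) = (95, 45, +1.26); to OW-C = (95, -20, +0.62).
Determinant of the coordinate differences = 95·(-20) − 95·45 = -6175.
∂h/∂x = [(+1.26)·(-20) − (+0.62)·45] / -6175 = +0.008599
∂h/∂y = [95·(+0.62) − 95·(+1.26)] / -6175 = +0.009846
h(451717, 3329800) = 370.51 + (+0.008599)·(-85) + (+0.009846)·(-40) = 370.51 -0.731 -0.394 = 369.385 m.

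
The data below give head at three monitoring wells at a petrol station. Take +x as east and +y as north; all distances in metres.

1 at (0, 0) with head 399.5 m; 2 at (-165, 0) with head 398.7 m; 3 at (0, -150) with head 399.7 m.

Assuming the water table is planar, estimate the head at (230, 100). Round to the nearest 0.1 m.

400.5 m

∂h/∂x = (398.7 − 399.5) / (-165 − 0) = +0.004848
∂h/∂y = (399.7 − 399.5) / (-150 − 0) = -0.001333
h(230, 100) = 399.5 + (+0.004848)·(230) + (-0.001333)·(100) = 399.5 +1.115 -0.133 = 400.482 m.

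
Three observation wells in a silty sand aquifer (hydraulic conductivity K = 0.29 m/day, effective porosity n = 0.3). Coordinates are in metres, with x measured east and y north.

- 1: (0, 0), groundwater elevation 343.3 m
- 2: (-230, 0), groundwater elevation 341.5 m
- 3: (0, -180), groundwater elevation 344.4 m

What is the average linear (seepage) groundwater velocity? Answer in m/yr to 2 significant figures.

∂h/∂x = (341.5 − 343.3) / (-230 − 0) = +0.007826
∂h/∂y = (344.4 − 343.3) / (-180 − 0) = -0.006111
|∇h| = √(0.007826² + -0.006111²) = 0.009929
Seepage velocity v = K·i/n = 0.29 × 0.009929 / 0.3 = 0.009598 m/day = 3.506 m/yr.

3.5 m/yr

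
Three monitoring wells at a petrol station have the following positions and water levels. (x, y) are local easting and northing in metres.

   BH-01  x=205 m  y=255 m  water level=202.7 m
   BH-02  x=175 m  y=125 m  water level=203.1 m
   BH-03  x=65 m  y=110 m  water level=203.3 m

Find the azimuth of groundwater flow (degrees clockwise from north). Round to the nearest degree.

Differences from BH-01: to BH-02 (Δx, Δy, Δh) = (-30, -130, +0.4); to BH-03 = (-140, -145, +0.6).
Solve a·Δx + b·Δy = Δh: det = (-30)·(-145) − (-140)·(-130) = -13850.
∂h/∂x = [(+0.4)·(-145) − (+0.6)·(-130)] / -13850 = -0.001444
∂h/∂y = [(-30)·(+0.6) − (-140)·(+0.4)] / -13850 = -0.002744
Flow direction (−∇h) has components (+0.001444 E, +0.002744 N).
Azimuth = atan2(E, N) = atan2(+0.001444, +0.002744) = 27.8° ≈ 028°.

028°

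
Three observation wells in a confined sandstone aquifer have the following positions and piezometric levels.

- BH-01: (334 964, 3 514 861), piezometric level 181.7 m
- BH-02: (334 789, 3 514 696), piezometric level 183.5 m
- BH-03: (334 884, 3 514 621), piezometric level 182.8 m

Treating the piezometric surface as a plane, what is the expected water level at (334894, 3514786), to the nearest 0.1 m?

182.4 m

Differences from BH-01: to BH-02 (Δx, Δy, Δh) = (-175, -165, +1.8); to BH-03 = (-80, -240, +1.1).
Solve a·Δx + b·Δy = Δh: det = (-175)·(-240) − (-80)·(-165) = 28800.
∂h/∂x = [(+1.8)·(-240) − (+1.1)·(-165)] / 28800 = -0.008698
∂h/∂y = [(-175)·(+1.1) − (-80)·(+1.8)] / 28800 = -0.001684
h(334894, 3514786) = 181.7 + (-0.008698)·(-70) + (-0.001684)·(-75) = 181.7 +0.609 +0.126 = 182.435 m.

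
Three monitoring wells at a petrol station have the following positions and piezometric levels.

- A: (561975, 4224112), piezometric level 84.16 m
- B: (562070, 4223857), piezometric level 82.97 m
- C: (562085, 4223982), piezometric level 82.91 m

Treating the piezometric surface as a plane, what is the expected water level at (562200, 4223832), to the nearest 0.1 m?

81.6 m

Differences from A: to B (Δx, Δy, Δh) = (95, -255, -1.19); to C = (110, -130, -1.25).
Solve a·Δx + b·Δy = Δh: det = 95·(-130) − 110·(-255) = 15700.
∂h/∂x = [(-1.19)·(-130) − (-1.25)·(-255)] / 15700 = -0.01045
∂h/∂y = [95·(-1.25) − 110·(-1.19)] / 15700 = +0.0007739
h(562200, 4223832) = 84.16 + (-0.01045)·(225) + (+0.0007739)·(-280) = 84.16 -2.351 -0.217 = 81.592 m.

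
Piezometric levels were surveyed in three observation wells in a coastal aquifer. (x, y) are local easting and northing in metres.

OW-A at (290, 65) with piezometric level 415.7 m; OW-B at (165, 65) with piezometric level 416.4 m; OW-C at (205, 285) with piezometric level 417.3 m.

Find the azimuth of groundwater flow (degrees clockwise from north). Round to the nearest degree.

With h = a·x + b·y + c and OW-A as origin, the differences give:
  (-125)·a + 0·b = +0.7
  (-85)·a + 220·b = +1.6
Eliminate b (×220 and ×0, subtract): -27500·a = 154.00 → a = ∂h/∂x = -0.005600
Back-substitute: b = ∂h/∂y = +0.005109.
Flow direction (−∇h) has components (+0.005600 E, -0.005109 N).
Azimuth = atan2(E, N) = atan2(+0.005600, -0.005109) = 132.4° ≈ 132°.

132°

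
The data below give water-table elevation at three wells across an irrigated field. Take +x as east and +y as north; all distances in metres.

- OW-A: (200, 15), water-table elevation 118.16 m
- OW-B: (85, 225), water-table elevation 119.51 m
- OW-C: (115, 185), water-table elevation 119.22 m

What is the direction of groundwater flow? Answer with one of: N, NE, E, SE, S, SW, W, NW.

SE

Taking OW-A as reference: OW-B−OW-A = (-115, 210, +1.35); OW-C−OW-A = (-85, 170, +1.06).
Solve a·Δx + b·Δy = Δh: det = (-115)·170 − (-85)·210 = -1700.
∂h/∂x = [(+1.35)·170 − (+1.06)·210] / -1700 = -0.004059
∂h/∂y = [(-115)·(+1.06) − (-85)·(+1.35)] / -1700 = +0.004206
Flow = −∇h = (+0.004059 east, -0.004206 north), which points southeast.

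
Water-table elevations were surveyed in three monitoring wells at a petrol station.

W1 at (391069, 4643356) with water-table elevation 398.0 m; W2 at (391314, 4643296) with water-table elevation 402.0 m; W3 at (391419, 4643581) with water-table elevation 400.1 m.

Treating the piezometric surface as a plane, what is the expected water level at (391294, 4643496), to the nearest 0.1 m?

399.4 m

Taking W1 as reference: W2−W1 = (245, -60, +4.0); W3−W1 = (350, 225, +2.1).
Solve a·Δx + b·Δy = Δh: det = 245·225 − 350·(-60) = 76125.
∂h/∂x = [(+4.0)·225 − (+2.1)·(-60)] / 76125 = +0.01348
∂h/∂y = [245·(+2.1) − 350·(+4.0)] / 76125 = -0.01163
h(391294, 4643496) = 398.0 + (+0.01348)·(225) + (-0.01163)·(140) = 398.0 +3.033 -1.629 = 399.404 m.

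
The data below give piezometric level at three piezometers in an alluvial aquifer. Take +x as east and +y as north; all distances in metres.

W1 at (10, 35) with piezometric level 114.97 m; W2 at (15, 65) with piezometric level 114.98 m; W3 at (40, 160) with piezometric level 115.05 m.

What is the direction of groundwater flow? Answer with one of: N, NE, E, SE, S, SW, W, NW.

W

With h = a·x + b·y + c and W1 as origin, the differences give:
  5·a + 30·b = +0.01
  30·a + 125·b = +0.08
Eliminate b (×125 and ×30, subtract): -275·a = -1.150 → a = ∂h/∂x = +0.004182
Back-substitute: b = ∂h/∂y = -0.0003636.
Flow = −∇h = (-0.004182 east, +0.0003636 north), which points west.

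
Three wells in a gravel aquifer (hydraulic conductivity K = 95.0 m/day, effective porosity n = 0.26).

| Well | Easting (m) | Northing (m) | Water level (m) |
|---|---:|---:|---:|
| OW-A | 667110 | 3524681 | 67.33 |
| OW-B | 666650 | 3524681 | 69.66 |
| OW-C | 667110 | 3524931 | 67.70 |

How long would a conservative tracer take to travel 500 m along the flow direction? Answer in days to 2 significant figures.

∂h/∂x = (69.66 − 67.33) / (666650 − 667110) = -0.005065
∂h/∂y = (67.70 − 67.33) / (3524931 − 3524681) = +0.001480
|∇h| = √(-0.005065² + 0.001480²) = 0.005277
Seepage velocity v = K·i/n = 95.0 × 0.005277 / 0.26 = 1.928 m/day.
t = 500 / 1.928 = 259.3 days.

260 days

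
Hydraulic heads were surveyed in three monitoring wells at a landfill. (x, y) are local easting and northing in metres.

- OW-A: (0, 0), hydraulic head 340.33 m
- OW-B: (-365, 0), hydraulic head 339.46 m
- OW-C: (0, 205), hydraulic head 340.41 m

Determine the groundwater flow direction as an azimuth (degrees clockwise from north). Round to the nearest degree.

261°

∂h/∂x = (339.46 − 340.33) / (-365 − 0) = +0.002384
∂h/∂y = (340.41 − 340.33) / (205 − 0) = +0.0003902
Flow direction (−∇h) has components (-0.002384 E, -0.0003902 N).
Azimuth = atan2(E, N) = atan2(-0.002384, -0.0003902) = 260.7° ≈ 261°.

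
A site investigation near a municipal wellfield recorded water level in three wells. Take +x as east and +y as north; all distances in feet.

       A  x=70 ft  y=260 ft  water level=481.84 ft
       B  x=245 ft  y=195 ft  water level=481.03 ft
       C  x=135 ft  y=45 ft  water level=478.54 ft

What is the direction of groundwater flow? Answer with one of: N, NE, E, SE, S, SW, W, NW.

Taking A as reference: B−A = (175, -65, -0.81); C−A = (65, -215, -3.30).
Determinant of the coordinate differences = 175·(-215) − 65·(-65) = -33400.
∂h/∂x = [(-0.81)·(-215) − (-3.30)·(-65)] / -33400 = +0.001208
∂h/∂y = [175·(-3.30) − 65·(-0.81)] / -33400 = +0.01571
Flow = −∇h = (-0.001208 east, -0.01571 north), which points south.

S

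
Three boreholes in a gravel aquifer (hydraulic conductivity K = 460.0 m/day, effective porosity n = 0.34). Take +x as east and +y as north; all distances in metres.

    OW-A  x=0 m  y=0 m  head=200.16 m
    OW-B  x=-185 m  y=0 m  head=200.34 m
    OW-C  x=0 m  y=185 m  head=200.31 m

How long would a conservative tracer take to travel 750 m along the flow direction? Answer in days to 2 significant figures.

∂h/∂x = (200.34 − 200.16) / (-185 − 0) = -0.0009730
∂h/∂y = (200.31 − 200.16) / (185 − 0) = +0.0008108
|∇h| = √(-0.0009730² + 0.0008108²) = 0.001267
Seepage velocity v = K·i/n = 460.0 × 0.001267 / 0.34 = 1.714 m/day.
t = 750 / 1.714 = 437.6 days.

440 days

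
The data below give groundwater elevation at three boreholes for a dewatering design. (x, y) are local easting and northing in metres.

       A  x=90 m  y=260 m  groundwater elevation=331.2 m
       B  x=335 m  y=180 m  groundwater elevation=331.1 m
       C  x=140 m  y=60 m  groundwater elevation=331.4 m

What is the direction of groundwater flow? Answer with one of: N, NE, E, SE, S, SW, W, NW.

NE

Three-point gradient (reference A): Δ to B = (245, -80, -0.1), Δ to C = (50, -200, +0.2).
∂h/∂x = -0.0008000, ∂h/∂y = -0.001200 (det = -45000).
Flow = −∇h = (+0.0008000 east, +0.001200 north), which points northeast.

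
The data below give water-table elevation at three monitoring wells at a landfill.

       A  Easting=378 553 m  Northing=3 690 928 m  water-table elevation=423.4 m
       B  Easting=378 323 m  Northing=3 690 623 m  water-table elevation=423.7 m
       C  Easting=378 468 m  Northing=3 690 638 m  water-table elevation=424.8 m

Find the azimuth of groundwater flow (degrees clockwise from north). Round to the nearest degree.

311°

Differences from A: to B (Δx, Δy, Δh) = (-230, -305, +0.3); to C = (-85, -290, +1.4).
Solve a·Δx + b·Δy = Δh: det = (-230)·(-290) − (-85)·(-305) = 40775.
∂h/∂x = [(+0.3)·(-290) − (+1.4)·(-305)] / 40775 = +0.008338
∂h/∂y = [(-230)·(+1.4) − (-85)·(+0.3)] / 40775 = -0.007272
Flow direction (−∇h) has components (-0.008338 E, +0.007272 N).
Azimuth = atan2(E, N) = atan2(-0.008338, +0.007272) = 311.1° ≈ 311°.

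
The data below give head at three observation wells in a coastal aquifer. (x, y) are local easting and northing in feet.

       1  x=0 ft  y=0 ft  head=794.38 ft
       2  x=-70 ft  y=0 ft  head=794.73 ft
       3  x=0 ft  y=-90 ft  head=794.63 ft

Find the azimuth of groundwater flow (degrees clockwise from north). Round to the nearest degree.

∂h/∂x = (794.73 − 794.38) / (-70 − 0) = -0.005000
∂h/∂y = (794.63 − 794.38) / (-90 − 0) = -0.002778
Flow direction (−∇h) has components (+0.005000 E, +0.002778 N).
Azimuth = atan2(E, N) = atan2(+0.005000, +0.002778) = 60.9° ≈ 061°.

061°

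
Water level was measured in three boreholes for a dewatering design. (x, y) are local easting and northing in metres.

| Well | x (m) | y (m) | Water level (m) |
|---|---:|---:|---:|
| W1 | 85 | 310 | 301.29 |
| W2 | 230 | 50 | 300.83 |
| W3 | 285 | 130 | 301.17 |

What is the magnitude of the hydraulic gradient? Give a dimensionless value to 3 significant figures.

0.00350

With h = a·x + b·y + c and W1 as origin, the differences give:
  145·a + (-260)·b = -0.46
  200·a + (-180)·b = -0.12
Eliminate b (×(-180) and ×(-260), subtract): 25900·a = 51.600 → a = ∂h/∂x = +0.001992
Back-substitute: b = ∂h/∂y = +0.002880.
|∇h| = √(0.001992² + 0.002880²) = 0.003502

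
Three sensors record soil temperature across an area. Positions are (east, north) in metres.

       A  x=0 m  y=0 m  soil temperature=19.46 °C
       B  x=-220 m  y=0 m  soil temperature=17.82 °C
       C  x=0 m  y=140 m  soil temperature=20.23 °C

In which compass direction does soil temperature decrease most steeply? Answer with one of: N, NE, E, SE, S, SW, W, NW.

SW

∂T/∂x = (17.82 − 19.46) / (-220 − 0) = +0.007455
∂T/∂y = (20.23 − 19.46) / (140 − 0) = +0.005500
Steepest decrease is along −∇f = (-0.007455 E, -0.005500 N) → southwest.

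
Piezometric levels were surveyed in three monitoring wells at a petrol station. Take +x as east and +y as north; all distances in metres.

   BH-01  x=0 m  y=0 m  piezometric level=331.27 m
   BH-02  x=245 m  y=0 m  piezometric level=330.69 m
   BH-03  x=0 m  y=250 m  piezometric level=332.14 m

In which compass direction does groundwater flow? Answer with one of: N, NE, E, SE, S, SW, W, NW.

∂h/∂x = (330.69 − 331.27) / (245 − 0) = -0.002367
∂h/∂y = (332.14 − 331.27) / (250 − 0) = +0.003480
Flow = −∇h = (+0.002367 east, -0.003480 north), which points southeast.

SE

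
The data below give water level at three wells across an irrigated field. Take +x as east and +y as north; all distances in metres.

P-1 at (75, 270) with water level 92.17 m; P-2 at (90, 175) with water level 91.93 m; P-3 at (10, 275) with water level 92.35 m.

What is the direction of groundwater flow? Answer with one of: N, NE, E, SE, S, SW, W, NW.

Taking P-1 as reference: P-2−P-1 = (15, -95, -0.24); P-3−P-1 = (-65, 5, +0.18).
Solve a·Δx + b·Δy = Δh: det = 15·5 − (-65)·(-95) = -6100.
∂h/∂x = [(-0.24)·5 − (+0.18)·(-95)] / -6100 = -0.002607
∂h/∂y = [15·(+0.18) − (-65)·(-0.24)] / -6100 = +0.002115
Flow = −∇h = (+0.002607 east, -0.002115 north), which points southeast.

SE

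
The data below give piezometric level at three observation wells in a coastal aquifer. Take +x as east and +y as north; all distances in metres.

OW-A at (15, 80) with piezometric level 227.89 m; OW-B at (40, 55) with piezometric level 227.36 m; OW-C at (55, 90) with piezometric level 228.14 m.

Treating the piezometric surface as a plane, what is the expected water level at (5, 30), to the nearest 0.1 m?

Differences from OW-A: to OW-B (Δx, Δy, Δh) = (25, -25, -0.53); to OW-C = (40, 10, +0.25).
Solve a·Δx + b·Δy = Δh: det = 25·10 − 40·(-25) = 1250.
∂h/∂x = [(-0.53)·10 − (+0.25)·(-25)] / 1250 = +0.0007600
∂h/∂y = [25·(+0.25) − 40·(-0.53)] / 1250 = +0.02196
h(5, 30) = 227.89 + (+0.0007600)·(-10) + (+0.02196)·(-50) = 227.89 -0.008 -1.098 = 226.784 m.

226.8 m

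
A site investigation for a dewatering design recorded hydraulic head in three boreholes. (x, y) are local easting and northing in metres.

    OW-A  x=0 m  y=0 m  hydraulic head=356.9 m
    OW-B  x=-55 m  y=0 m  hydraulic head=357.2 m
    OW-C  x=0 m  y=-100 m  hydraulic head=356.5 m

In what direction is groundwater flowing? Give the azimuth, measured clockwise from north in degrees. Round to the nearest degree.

∂h/∂x = (357.2 − 356.9) / (-55 − 0) = -0.005455
∂h/∂y = (356.5 − 356.9) / (-100 − 0) = +0.004000
Flow direction (−∇h) has components (+0.005455 E, -0.004000 N).
Azimuth = atan2(E, N) = atan2(+0.005455, -0.004000) = 126.3° ≈ 126°.

126°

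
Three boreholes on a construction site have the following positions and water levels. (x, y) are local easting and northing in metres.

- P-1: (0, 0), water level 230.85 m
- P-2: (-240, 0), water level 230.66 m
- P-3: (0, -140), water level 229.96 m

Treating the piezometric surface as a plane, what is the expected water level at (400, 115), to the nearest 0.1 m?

∂h/∂x = (230.66 − 230.85) / (-240 − 0) = +0.0007917
∂h/∂y = (229.96 − 230.85) / (-140 − 0) = +0.006357
h(400, 115) = 230.85 + (+0.0007917)·(400) + (+0.006357)·(115) = 230.85 +0.317 +0.731 = 231.898 m.

231.9 m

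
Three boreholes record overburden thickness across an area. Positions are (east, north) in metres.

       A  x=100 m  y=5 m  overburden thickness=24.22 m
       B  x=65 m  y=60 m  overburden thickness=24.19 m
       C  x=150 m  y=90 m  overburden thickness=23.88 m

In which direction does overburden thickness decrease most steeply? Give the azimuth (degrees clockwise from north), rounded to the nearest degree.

050°

Taking A as reference: B−A = (-35, 55, -0.03); C−A = (50, 85, -0.34).
Determinant of the coordinate differences = (-35)·85 − 50·55 = -5725.
∂d/∂x = [(-0.03)·85 − (-0.34)·55] / -5725 = -0.002821
∂d/∂y = [(-35)·(-0.34) − 50·(-0.03)] / -5725 = -0.002341
Steepest decrease is along −∇f: components (+0.002821 E, +0.002341 N).
Azimuth = atan2(+0.002821, +0.002341) = 50.3° ≈ 050°.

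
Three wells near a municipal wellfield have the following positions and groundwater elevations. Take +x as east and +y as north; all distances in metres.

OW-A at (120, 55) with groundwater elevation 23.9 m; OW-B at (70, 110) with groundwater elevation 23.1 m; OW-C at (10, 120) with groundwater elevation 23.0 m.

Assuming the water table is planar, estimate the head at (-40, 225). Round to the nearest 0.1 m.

21.4 m

Differences from OW-A: to OW-B (Δx, Δy, Δh) = (-50, 55, -0.8); to OW-C = (-110, 65, -0.9).
Solve a·Δx + b·Δy = Δh: det = (-50)·65 − (-110)·55 = 2800.
∂h/∂x = [(-0.8)·65 − (-0.9)·55] / 2800 = -0.0008929
∂h/∂y = [(-50)·(-0.9) − (-110)·(-0.8)] / 2800 = -0.01536
h(-40, 225) = 23.9 + (-0.0008929)·(-160) + (-0.01536)·(170) = 23.9 +0.143 -2.611 = 21.432 m.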